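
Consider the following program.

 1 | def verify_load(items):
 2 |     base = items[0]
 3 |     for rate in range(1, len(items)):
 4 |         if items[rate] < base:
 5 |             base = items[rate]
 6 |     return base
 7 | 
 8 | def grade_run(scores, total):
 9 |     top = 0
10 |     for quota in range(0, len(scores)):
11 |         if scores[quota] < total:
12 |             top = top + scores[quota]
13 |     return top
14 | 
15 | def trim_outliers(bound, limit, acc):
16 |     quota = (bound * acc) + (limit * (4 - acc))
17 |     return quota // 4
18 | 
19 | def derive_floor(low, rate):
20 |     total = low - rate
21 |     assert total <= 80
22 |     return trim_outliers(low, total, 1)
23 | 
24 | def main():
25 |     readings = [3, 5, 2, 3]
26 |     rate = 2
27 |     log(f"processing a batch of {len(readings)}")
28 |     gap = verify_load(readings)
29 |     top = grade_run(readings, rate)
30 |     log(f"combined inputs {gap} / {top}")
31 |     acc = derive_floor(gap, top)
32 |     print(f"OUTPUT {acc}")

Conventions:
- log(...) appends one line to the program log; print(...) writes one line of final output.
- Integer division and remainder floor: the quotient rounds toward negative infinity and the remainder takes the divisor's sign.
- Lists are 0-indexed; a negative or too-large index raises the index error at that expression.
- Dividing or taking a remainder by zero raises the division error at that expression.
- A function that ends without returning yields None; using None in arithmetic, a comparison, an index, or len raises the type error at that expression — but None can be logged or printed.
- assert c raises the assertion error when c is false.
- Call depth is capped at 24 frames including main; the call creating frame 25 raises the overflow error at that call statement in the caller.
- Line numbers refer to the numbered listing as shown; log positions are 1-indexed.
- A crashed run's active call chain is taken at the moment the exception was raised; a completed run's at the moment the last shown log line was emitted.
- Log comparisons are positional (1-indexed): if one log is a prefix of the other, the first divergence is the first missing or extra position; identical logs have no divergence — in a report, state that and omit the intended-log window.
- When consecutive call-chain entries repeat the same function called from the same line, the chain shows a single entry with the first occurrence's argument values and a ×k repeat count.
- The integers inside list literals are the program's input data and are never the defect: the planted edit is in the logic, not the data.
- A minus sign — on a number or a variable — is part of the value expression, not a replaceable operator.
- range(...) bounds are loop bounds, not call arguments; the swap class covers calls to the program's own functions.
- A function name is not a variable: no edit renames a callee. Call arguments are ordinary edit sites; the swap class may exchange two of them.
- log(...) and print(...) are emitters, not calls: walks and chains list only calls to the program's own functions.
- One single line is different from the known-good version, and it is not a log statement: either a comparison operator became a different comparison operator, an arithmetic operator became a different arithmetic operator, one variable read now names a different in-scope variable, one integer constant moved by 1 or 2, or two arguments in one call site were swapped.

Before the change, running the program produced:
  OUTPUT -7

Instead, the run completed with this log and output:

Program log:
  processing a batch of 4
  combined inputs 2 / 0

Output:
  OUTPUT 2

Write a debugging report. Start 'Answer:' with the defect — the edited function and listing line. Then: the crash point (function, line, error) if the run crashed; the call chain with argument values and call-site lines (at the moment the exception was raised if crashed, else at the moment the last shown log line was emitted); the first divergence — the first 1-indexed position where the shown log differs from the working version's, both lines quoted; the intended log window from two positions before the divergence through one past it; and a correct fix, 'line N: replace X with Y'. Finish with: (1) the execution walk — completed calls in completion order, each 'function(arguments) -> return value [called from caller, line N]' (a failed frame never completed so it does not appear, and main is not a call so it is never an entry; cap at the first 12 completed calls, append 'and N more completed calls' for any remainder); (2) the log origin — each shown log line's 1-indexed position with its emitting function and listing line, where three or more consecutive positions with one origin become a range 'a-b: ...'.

Answer: the defect is in grade_run at line 11.
Key observation: Everything matches until log position 2, which reads 'combined inputs 2 / 0' in place of 'combined inputs 2 / 11'.
Call chain: main.
First divergence: position 2; shown 'combined inputs 2 / 0' vs intended 'combined inputs 2 / 11'.
Intended log window:
  1: processing a batch of 4
  2: combined inputs 2 / 11
Execution walk:
  verify_load([3, 5, 2, 3]) -> 2  [called from main, line 28]
  grade_run([3, 5, 2, 3], 2) -> 0  [called from main, line 29]
  trim_outliers(2, 2, 1) -> 2  [called from derive_floor, line 22]
  derive_floor(2, 0) -> 2  [called from main, line 31]
Log origins:
  1: from main, line 27
  2: from main, line 30
A correct fix: line 11: replace `<` with `>`.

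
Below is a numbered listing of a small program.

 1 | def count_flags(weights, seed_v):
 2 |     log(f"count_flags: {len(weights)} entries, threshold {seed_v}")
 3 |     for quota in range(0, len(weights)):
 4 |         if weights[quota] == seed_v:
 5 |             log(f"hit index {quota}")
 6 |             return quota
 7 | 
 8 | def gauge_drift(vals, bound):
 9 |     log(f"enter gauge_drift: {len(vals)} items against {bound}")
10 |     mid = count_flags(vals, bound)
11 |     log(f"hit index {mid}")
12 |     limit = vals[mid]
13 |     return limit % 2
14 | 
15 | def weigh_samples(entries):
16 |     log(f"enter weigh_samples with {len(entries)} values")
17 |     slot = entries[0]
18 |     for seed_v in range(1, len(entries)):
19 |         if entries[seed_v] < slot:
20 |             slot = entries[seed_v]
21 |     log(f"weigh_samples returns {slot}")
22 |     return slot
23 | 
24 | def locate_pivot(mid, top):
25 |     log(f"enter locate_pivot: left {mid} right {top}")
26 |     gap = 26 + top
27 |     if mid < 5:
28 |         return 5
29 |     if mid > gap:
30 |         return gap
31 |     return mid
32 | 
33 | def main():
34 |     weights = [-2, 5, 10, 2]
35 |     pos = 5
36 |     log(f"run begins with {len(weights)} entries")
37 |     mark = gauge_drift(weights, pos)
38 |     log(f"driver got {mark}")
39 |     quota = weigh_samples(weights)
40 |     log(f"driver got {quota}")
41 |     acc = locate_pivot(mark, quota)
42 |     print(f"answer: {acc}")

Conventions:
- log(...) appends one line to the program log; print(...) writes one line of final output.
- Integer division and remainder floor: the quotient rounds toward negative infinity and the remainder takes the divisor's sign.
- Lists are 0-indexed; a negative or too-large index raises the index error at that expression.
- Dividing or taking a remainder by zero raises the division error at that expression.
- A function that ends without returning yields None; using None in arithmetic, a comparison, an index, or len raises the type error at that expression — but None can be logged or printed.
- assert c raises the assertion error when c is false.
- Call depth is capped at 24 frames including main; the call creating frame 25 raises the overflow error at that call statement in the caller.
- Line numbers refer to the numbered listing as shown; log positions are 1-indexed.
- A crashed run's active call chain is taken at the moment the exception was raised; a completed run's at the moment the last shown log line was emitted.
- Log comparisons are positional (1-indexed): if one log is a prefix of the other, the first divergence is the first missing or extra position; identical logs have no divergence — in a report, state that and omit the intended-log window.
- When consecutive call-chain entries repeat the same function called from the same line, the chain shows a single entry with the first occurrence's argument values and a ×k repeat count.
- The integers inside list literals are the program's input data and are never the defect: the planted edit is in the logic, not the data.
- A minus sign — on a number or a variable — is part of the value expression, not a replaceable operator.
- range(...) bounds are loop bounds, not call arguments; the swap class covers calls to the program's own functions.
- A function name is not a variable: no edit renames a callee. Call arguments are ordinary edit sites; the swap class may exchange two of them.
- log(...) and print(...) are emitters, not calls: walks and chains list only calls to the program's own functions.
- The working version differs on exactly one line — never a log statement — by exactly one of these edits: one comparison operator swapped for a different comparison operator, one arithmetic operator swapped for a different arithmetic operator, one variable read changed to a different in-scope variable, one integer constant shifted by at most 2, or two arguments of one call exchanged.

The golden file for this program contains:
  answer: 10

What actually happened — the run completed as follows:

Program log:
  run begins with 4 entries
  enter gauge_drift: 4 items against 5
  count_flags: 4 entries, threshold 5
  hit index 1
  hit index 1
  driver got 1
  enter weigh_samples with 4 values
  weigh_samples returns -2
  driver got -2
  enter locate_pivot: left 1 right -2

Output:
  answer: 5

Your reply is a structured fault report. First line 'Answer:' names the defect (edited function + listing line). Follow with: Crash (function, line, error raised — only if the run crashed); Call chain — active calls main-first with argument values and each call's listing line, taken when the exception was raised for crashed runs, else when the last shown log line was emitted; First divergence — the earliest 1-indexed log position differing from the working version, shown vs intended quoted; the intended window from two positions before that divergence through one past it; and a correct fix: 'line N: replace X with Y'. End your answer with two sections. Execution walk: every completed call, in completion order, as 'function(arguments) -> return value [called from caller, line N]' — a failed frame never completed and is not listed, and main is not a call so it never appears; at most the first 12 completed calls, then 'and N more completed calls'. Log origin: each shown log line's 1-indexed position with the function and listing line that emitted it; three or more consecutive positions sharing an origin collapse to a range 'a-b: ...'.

Answer: the defect is in gauge_drift at line 13.
Core observation: The earliest visible damage is log position 6 — 'driver got 1' rather than the intended 'driver got 10'.
Call chain: main -> locate_pivot(1, -2) (called at line 41).
First divergence: position 6 — shown 'driver got 1', intended 'driver got 10'.
Intended log window:
  4: hit index 1
  5: hit index 1
  6: driver got 10
  7: enter weigh_samples with 4 values
Execution walk:
  count_flags([-2, 5, 10, 2], 5) -> 1  [called from gauge_drift, line 10]
  gauge_drift([-2, 5, 10, 2], 5) -> 1  [called from main, line 37]
  weigh_samples([-2, 5, 10, 2]) -> -2  [called from main, line 39]
  locate_pivot(1, -2) -> 5  [called from main, line 41]
Origin of each log line:
  1 — main, line 36
  2 — gauge_drift, line 9
  3 — count_flags, line 2
  4 — count_flags, line 5
  5 — gauge_drift, line 11
  6 — main, line 38
  7 — weigh_samples, line 16
  8 — weigh_samples, line 21
  9 — main, line 40
  10 — locate_pivot, line 25
A correct fix: line 13: replace `%` with `*`.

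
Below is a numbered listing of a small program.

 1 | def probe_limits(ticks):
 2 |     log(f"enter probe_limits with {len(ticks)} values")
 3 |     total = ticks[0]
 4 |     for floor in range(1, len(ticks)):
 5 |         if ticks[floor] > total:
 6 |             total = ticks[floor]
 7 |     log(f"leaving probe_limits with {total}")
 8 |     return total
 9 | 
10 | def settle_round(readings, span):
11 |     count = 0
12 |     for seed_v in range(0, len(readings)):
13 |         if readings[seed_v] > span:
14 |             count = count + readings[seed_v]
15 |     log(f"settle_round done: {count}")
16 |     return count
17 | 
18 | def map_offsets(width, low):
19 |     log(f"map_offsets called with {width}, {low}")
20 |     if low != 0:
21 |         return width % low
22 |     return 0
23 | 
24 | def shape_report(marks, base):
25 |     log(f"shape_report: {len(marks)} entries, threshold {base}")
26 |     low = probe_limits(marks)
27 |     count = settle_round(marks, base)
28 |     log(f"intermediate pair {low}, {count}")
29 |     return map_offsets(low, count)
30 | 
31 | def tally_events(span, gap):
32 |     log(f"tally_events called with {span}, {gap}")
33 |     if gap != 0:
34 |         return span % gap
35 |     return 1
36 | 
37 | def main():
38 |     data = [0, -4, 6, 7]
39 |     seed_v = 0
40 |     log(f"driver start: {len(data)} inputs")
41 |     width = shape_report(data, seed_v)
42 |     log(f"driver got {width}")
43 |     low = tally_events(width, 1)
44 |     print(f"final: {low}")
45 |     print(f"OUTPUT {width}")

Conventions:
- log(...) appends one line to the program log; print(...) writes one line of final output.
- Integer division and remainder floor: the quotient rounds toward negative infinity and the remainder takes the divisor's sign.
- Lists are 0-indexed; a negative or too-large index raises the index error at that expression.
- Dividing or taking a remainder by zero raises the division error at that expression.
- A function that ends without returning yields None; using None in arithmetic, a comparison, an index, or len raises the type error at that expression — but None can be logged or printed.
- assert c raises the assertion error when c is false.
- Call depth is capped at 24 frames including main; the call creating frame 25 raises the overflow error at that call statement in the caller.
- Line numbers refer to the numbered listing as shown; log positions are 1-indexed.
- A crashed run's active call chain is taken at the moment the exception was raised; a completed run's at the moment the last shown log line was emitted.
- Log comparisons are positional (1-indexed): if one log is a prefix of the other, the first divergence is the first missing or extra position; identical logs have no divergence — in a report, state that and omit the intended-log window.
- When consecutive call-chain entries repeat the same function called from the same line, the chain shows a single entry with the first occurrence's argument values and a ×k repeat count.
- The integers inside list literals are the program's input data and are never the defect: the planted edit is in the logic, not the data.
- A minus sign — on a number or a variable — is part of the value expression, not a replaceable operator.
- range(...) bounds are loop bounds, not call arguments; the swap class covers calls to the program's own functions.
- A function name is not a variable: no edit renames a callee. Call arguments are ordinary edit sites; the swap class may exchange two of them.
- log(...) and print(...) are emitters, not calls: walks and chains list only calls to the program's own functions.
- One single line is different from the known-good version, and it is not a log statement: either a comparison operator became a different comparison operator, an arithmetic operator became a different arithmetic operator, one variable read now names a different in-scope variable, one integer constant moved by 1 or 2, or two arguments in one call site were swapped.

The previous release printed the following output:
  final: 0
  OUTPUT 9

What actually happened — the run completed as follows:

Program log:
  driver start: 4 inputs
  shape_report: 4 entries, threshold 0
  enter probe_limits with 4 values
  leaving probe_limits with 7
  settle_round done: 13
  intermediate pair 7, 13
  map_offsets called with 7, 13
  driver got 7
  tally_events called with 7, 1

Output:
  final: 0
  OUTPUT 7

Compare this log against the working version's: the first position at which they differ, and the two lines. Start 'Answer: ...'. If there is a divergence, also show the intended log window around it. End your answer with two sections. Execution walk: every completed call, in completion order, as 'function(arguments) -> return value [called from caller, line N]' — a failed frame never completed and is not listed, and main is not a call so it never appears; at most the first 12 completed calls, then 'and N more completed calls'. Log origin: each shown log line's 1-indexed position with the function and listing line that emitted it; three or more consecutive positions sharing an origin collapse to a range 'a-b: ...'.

Answer: position 4 — the shown line 'leaving probe_limits with 7' should read 'leaving probe_limits with -4'.
Intended log window:
  2: shape_report: 4 entries, threshold 0
  3: enter probe_limits with 4 values
  4: leaving probe_limits with -4
  5: settle_round done: 13
Execution walk:
  probe_limits([0, -4, 6, 7]) -> 7  [called from shape_report, line 26]
  settle_round([0, -4, 6, 7], 0) -> 13  [called from shape_report, line 27]
  map_offsets(7, 13) -> 7  [called from shape_report, line 29]
  shape_report([0, -4, 6, 7], 0) -> 7  [called from main, line 41]
  tally_events(7, 1) -> 0  [called from main, line 43]
Log origins:
  1: emitted by main (line 40)
  2: emitted by shape_report (line 25)
  3: emitted by probe_limits (line 2)
  4: emitted by probe_limits (line 7)
  5: emitted by settle_round (line 15)
  6: emitted by shape_report (line 28)
  7: emitted by map_offsets (line 19)
  8: emitted by main (line 42)
  9: emitted by tally_events (line 32)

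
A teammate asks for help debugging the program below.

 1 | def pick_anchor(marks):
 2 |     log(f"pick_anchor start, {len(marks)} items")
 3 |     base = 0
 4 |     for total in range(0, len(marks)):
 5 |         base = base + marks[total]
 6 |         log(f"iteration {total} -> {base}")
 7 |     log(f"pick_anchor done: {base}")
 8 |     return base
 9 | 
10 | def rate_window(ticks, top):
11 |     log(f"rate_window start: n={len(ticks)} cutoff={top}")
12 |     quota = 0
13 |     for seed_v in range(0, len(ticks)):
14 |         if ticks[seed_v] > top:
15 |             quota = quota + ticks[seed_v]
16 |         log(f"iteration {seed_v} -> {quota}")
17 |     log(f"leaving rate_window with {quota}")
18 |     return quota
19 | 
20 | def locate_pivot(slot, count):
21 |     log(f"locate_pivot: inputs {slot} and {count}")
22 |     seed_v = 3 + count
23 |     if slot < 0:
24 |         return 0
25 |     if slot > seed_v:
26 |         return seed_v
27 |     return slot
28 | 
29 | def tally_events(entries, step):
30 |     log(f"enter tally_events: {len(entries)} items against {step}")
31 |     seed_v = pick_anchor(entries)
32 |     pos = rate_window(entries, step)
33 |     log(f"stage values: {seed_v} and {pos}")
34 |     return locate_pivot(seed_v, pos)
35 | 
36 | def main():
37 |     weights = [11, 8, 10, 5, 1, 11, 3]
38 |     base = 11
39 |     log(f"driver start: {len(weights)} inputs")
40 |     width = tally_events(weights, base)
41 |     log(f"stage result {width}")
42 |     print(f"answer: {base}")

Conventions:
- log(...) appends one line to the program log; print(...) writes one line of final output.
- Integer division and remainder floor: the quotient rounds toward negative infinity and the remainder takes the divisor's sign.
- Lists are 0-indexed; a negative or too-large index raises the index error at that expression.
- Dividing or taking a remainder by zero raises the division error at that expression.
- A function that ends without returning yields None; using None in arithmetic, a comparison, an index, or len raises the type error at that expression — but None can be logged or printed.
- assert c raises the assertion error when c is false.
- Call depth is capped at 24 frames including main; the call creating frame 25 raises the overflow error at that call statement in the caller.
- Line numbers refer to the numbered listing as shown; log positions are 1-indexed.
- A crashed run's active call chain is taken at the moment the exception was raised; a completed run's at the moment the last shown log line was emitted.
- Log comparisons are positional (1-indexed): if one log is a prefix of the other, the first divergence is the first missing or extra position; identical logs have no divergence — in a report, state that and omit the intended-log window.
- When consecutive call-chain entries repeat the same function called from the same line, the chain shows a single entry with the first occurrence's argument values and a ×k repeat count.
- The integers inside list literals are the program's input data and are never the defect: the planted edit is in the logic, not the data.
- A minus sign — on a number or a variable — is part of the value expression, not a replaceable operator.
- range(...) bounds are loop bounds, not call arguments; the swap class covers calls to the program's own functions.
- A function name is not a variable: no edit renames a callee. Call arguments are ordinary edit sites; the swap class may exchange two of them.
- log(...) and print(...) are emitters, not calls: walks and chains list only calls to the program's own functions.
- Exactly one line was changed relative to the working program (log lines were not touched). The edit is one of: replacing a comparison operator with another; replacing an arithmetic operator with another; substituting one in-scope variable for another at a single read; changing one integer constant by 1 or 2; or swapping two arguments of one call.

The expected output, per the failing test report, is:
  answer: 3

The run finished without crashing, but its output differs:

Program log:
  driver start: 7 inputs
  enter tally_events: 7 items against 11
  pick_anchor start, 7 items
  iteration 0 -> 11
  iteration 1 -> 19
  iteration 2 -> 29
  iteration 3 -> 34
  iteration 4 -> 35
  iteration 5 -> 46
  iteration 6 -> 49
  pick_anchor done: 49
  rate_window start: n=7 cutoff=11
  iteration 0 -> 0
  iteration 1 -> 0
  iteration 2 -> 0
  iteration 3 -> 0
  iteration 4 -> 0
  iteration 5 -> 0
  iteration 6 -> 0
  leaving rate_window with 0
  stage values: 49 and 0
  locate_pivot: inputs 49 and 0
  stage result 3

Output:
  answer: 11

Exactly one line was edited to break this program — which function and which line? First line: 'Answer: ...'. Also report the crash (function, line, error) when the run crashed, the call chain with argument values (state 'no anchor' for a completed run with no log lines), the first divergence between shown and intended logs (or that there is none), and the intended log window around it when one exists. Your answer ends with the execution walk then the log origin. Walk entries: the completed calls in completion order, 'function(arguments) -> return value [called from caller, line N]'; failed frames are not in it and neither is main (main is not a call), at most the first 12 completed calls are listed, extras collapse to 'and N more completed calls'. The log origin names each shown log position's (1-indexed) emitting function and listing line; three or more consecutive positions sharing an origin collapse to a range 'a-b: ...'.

Answer: the defect is in main at line 42.
Key fact: Every logged value matches the working version; the printed result is what differs.
Call chain: main.
First divergence: none; the two logs match at every position.
Execution walk:
  pick_anchor([11, 8, 10, 5, 1, 11, 3]) -> 49  [called from tally_events, line 31]
  rate_window([11, 8, 10, 5, 1, 11, 3], 11) -> 0  [called from tally_events, line 32]
  locate_pivot(49, 0) -> 3  [called from tally_events, line 34]
  tally_events([11, 8, 10, 5, 1, 11, 3], 11) -> 3  [called from main, line 40]
Log origin:
  1: logged in main at line 39
  2: logged in tally_events at line 30
  3: logged in pick_anchor at line 2
  4-10: logged in pick_anchor at line 6
  11: logged in pick_anchor at line 7
  12: logged in rate_window at line 11
  13-19: logged in rate_window at line 16
  20: logged in rate_window at line 17
  21: logged in tally_events at line 33
  22: logged in locate_pivot at line 21
  23: logged in main at line 41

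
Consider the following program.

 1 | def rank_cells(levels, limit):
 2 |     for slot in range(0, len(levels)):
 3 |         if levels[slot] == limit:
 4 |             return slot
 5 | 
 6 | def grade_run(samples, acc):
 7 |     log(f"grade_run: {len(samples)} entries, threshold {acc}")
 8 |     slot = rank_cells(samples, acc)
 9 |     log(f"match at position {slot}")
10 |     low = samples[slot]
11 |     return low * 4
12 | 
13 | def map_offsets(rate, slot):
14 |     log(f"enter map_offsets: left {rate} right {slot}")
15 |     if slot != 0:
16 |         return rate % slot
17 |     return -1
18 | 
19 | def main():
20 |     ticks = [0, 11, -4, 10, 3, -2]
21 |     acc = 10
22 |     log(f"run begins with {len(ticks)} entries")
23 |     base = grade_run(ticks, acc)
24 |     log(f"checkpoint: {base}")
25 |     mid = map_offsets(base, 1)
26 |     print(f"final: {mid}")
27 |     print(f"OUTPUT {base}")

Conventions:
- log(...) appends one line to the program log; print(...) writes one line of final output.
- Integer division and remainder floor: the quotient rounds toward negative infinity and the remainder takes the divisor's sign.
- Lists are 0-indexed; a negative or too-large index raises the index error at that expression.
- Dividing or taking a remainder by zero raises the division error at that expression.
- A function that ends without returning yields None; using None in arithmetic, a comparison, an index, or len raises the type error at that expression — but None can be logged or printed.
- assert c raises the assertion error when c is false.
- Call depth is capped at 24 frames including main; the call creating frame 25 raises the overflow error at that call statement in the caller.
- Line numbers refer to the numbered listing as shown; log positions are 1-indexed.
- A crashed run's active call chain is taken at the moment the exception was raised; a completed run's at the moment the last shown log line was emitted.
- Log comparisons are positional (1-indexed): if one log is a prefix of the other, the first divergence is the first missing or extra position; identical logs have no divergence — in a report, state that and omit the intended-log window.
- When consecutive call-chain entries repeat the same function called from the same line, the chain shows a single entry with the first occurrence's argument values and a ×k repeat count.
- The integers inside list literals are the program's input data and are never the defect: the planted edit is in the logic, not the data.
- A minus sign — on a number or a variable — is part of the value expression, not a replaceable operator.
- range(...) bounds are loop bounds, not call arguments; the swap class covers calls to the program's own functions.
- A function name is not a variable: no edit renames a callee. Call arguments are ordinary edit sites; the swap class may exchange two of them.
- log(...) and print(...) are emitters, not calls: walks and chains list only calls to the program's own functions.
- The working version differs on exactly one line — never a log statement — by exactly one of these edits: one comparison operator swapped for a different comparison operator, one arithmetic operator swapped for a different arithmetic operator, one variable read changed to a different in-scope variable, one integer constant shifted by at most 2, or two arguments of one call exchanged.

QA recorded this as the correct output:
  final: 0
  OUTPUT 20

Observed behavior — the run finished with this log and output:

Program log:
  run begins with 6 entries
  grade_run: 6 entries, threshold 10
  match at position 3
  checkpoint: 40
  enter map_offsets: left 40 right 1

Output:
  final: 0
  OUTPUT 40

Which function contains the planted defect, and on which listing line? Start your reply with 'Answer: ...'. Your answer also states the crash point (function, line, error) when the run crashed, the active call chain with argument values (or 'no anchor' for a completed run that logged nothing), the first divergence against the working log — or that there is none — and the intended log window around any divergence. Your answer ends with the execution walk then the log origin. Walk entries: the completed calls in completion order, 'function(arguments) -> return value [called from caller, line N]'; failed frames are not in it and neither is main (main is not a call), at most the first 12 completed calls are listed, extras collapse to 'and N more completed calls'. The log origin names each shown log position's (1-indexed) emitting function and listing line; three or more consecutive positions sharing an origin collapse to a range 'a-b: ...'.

Answer: the defect is in grade_run at line 11.
Key observation: Log line 4 is where behavior first shows: 'checkpoint: 40' appears instead of 'checkpoint: 20'.
Call chain: main -> map_offsets(40, 1) (called at line 25).
First divergence: position 4 — the shown line 'checkpoint: 40' should read 'checkpoint: 20'.
Intended log window:
  2: grade_run: 6 entries, threshold 10
  3: match at position 3
  4: checkpoint: 20
  5: enter map_offsets: left 20 right 1
Execution walk:
  rank_cells([0, 11, -4, 10, 3, -2], 10) -> 3  [called from grade_run, line 8]
  grade_run([0, 11, -4, 10, 3, -2], 10) -> 40  [called from main, line 23]
  map_offsets(40, 1) -> 0  [called from main, line 25]
Log line origins:
  1 — main, line 22
  2 — grade_run, line 7
  3 — grade_run, line 9
  4 — main, line 24
  5 — map_offsets, line 14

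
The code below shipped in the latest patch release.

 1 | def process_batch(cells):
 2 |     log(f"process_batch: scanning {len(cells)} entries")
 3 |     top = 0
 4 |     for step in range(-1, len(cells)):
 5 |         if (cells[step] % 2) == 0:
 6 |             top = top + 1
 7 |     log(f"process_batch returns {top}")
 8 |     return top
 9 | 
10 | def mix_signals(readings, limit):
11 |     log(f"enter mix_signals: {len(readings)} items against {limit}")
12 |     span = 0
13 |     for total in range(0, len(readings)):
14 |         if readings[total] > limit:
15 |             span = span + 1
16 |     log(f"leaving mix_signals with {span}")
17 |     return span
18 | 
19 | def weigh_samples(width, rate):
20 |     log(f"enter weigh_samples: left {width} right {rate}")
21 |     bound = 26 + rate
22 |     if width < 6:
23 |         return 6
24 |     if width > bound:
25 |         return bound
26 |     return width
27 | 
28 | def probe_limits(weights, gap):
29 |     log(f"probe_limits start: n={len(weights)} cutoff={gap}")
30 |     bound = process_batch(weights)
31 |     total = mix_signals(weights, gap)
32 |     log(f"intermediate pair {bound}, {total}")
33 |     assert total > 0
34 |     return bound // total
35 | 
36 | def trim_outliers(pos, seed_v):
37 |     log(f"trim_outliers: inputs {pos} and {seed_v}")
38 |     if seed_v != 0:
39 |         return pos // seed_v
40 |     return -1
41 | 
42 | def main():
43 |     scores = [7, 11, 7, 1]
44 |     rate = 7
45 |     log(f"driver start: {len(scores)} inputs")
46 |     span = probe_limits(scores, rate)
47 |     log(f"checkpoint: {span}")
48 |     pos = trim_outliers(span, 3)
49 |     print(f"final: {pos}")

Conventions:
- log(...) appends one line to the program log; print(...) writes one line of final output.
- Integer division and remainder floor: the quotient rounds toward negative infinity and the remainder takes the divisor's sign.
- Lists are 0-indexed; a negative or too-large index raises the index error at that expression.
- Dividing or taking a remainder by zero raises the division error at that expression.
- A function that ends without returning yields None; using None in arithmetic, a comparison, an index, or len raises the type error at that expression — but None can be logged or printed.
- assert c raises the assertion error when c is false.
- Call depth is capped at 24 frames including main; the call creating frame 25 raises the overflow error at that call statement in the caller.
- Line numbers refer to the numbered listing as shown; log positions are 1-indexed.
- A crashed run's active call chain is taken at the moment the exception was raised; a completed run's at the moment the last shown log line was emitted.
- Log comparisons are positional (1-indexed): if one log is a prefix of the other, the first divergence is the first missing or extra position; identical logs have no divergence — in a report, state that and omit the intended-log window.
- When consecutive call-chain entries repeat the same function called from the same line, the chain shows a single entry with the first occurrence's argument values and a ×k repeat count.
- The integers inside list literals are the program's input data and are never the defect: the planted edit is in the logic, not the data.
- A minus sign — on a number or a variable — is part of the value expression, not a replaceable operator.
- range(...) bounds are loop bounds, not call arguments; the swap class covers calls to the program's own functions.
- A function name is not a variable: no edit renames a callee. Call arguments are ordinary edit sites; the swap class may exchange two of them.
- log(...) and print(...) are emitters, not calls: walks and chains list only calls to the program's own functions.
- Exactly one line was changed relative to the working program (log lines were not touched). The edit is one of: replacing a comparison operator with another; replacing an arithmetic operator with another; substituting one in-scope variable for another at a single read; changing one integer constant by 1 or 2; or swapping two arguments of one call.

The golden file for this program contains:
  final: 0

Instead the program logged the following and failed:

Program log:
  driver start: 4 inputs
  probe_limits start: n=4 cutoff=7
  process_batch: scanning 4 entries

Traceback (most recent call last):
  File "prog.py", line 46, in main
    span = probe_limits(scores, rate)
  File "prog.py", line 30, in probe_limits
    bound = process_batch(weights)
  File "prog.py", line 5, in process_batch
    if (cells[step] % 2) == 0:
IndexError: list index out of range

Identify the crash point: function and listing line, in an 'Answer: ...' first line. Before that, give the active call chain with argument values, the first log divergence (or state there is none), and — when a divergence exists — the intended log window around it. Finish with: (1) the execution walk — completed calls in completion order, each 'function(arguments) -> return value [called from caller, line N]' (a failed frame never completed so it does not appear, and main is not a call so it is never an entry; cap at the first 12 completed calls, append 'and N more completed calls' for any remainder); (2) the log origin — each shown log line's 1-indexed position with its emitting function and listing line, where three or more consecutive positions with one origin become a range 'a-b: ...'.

Answer: the error was raised in process_batch, line 5.
Key observation: The log ends early — 3 lines, where the working version next logs 'process_batch returns 0'.
Call chain: main -> probe_limits([7, 11, 7, 1], 7) (called at line 46) -> process_batch([7, 11, 7, 1]) (called at line 30).
First divergence: position 4; the shown log stops at 3 lines while the working version next logs 'process_batch returns 0'.
Intended log window:
  2: probe_limits start: n=4 cutoff=7
  3: process_batch: scanning 4 entries
  4: process_batch returns 0
  5: enter mix_signals: 4 items against 7
Execution walk:
  (no call completed)
Log origin:
  1: logged in main at line 45
  2: logged in probe_limits at line 29
  3: logged in process_batch at line 2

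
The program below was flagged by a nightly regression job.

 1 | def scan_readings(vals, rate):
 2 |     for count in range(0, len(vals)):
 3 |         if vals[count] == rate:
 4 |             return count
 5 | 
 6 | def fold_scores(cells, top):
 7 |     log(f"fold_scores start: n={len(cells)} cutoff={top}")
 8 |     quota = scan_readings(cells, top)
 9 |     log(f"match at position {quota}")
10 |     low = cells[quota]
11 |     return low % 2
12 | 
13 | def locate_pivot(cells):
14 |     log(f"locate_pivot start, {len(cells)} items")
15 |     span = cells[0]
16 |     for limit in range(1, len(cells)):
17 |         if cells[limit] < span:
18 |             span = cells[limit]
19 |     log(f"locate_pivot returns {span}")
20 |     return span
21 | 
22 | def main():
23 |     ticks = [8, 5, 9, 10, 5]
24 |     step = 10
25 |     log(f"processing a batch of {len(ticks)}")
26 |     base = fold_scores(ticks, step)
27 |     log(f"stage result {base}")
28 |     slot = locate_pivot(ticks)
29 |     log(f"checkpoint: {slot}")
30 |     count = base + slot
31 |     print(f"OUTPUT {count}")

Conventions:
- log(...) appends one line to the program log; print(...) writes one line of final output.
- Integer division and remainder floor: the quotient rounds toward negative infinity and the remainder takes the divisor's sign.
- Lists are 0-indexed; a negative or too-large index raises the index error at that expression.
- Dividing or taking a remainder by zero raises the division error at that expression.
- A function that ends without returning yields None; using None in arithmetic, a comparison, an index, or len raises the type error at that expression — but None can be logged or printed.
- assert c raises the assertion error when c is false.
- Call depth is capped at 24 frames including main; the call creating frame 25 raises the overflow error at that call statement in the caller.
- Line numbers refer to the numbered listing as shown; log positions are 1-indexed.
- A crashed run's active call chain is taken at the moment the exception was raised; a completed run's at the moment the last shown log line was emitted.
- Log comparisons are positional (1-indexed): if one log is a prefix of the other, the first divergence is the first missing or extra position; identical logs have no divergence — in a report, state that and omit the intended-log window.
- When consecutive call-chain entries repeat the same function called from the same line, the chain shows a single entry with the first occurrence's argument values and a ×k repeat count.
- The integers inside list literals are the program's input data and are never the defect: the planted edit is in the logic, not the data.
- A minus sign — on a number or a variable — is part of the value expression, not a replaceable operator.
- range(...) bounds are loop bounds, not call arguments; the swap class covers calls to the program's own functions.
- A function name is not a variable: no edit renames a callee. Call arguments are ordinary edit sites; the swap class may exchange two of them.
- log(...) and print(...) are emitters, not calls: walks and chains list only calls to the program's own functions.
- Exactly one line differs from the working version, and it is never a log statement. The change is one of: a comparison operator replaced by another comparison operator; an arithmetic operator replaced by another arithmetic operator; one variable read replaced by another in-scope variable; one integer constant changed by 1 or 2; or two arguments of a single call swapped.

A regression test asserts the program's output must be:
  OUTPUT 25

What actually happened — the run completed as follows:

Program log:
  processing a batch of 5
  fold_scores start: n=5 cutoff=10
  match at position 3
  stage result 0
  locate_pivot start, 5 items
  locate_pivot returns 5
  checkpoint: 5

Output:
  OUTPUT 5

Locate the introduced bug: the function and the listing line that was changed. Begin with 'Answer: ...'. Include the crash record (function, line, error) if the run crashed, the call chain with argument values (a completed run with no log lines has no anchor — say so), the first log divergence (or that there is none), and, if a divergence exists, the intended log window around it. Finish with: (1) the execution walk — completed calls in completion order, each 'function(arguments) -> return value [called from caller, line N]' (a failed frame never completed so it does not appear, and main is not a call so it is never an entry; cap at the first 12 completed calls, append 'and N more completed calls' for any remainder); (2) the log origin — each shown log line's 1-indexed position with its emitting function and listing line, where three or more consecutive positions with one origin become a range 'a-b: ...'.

Answer: the defect is in fold_scores at line 11.
The tell: The earliest visible damage is log position 4 — 'stage result 0' rather than the intended 'stage result 20'.
Call chain: main.
First divergence: position 4; shown 'stage result 0' vs intended 'stage result 20'.
Intended log window:
  2: fold_scores start: n=5 cutoff=10
  3: match at position 3
  4: stage result 20
  5: locate_pivot start, 5 items
Execution walk:
  scan_readings([8, 5, 9, 10, 5], 10) -> 3  [called from fold_scores, line 8]
  fold_scores([8, 5, 9, 10, 5], 10) -> 0  [called from main, line 26]
  locate_pivot([8, 5, 9, 10, 5]) -> 5  [called from main, line 28]
Log origins:
  1 — main, line 25
  2 — fold_scores, line 7
  3 — fold_scores, line 9
  4 — main, line 27
  5 — locate_pivot, line 14
  6 — locate_pivot, line 19
  7 — main, line 29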